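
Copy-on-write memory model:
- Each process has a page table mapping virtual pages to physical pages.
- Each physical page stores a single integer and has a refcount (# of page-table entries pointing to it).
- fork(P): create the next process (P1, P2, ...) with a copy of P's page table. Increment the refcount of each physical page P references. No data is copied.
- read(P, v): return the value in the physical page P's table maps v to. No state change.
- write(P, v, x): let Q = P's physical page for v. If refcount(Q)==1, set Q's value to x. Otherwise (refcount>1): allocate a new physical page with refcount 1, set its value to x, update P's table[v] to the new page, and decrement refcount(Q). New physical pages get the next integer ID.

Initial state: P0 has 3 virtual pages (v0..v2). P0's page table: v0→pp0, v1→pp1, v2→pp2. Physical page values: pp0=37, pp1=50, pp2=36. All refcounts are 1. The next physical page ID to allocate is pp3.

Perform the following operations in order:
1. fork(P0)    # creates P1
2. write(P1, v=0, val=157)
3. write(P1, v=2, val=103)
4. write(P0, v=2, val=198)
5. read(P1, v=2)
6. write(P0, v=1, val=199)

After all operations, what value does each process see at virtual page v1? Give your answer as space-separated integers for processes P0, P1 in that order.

Answer: 199 50

Derivation:
Op 1: fork(P0) -> P1. 3 ppages; refcounts: pp0:2 pp1:2 pp2:2
Op 2: write(P1, v0, 157). refcount(pp0)=2>1 -> COPY to pp3. 4 ppages; refcounts: pp0:1 pp1:2 pp2:2 pp3:1
Op 3: write(P1, v2, 103). refcount(pp2)=2>1 -> COPY to pp4. 5 ppages; refcounts: pp0:1 pp1:2 pp2:1 pp3:1 pp4:1
Op 4: write(P0, v2, 198). refcount(pp2)=1 -> write in place. 5 ppages; refcounts: pp0:1 pp1:2 pp2:1 pp3:1 pp4:1
Op 5: read(P1, v2) -> 103. No state change.
Op 6: write(P0, v1, 199). refcount(pp1)=2>1 -> COPY to pp5. 6 ppages; refcounts: pp0:1 pp1:1 pp2:1 pp3:1 pp4:1 pp5:1
P0: v1 -> pp5 = 199
P1: v1 -> pp1 = 50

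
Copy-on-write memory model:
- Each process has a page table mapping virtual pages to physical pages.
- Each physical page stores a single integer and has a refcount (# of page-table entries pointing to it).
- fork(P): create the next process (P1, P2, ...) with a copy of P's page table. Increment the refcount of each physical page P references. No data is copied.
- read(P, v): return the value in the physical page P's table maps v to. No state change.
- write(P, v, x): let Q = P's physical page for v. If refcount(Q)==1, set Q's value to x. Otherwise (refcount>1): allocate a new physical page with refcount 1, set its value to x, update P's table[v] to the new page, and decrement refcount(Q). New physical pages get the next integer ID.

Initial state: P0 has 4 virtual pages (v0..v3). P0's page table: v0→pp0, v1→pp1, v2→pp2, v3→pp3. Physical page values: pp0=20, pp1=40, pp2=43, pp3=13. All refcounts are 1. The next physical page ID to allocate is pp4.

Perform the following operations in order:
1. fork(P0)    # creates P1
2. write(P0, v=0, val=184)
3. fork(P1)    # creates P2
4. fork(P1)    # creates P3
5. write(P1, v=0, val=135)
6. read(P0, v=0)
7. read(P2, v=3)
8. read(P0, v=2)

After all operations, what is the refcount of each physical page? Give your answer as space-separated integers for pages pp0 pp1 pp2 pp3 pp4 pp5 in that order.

Answer: 2 4 4 4 1 1

Derivation:
Op 1: fork(P0) -> P1. 4 ppages; refcounts: pp0:2 pp1:2 pp2:2 pp3:2
Op 2: write(P0, v0, 184). refcount(pp0)=2>1 -> COPY to pp4. 5 ppages; refcounts: pp0:1 pp1:2 pp2:2 pp3:2 pp4:1
Op 3: fork(P1) -> P2. 5 ppages; refcounts: pp0:2 pp1:3 pp2:3 pp3:3 pp4:1
Op 4: fork(P1) -> P3. 5 ppages; refcounts: pp0:3 pp1:4 pp2:4 pp3:4 pp4:1
Op 5: write(P1, v0, 135). refcount(pp0)=3>1 -> COPY to pp5. 6 ppages; refcounts: pp0:2 pp1:4 pp2:4 pp3:4 pp4:1 pp5:1
Op 6: read(P0, v0) -> 184. No state change.
Op 7: read(P2, v3) -> 13. No state change.
Op 8: read(P0, v2) -> 43. No state change.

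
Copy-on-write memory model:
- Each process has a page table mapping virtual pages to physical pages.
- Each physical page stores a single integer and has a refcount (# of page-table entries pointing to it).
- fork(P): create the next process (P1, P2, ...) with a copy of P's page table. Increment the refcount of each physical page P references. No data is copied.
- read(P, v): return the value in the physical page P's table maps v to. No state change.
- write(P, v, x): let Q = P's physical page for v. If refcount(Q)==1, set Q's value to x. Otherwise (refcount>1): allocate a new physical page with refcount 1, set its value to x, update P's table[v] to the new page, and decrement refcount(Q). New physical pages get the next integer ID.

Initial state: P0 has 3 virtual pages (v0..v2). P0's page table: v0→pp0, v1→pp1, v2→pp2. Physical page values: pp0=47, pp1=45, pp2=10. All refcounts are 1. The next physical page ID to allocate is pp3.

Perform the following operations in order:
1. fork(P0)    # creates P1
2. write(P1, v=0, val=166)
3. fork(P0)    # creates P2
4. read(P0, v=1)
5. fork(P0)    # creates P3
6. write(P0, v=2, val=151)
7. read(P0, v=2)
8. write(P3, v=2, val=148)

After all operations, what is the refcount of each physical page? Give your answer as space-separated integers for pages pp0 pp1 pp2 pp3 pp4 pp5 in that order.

Answer: 3 4 2 1 1 1

Derivation:
Op 1: fork(P0) -> P1. 3 ppages; refcounts: pp0:2 pp1:2 pp2:2
Op 2: write(P1, v0, 166). refcount(pp0)=2>1 -> COPY to pp3. 4 ppages; refcounts: pp0:1 pp1:2 pp2:2 pp3:1
Op 3: fork(P0) -> P2. 4 ppages; refcounts: pp0:2 pp1:3 pp2:3 pp3:1
Op 4: read(P0, v1) -> 45. No state change.
Op 5: fork(P0) -> P3. 4 ppages; refcounts: pp0:3 pp1:4 pp2:4 pp3:1
Op 6: write(P0, v2, 151). refcount(pp2)=4>1 -> COPY to pp4. 5 ppages; refcounts: pp0:3 pp1:4 pp2:3 pp3:1 pp4:1
Op 7: read(P0, v2) -> 151. No state change.
Op 8: write(P3, v2, 148). refcount(pp2)=3>1 -> COPY to pp5. 6 ppages; refcounts: pp0:3 pp1:4 pp2:2 pp3:1 pp4:1 pp5:1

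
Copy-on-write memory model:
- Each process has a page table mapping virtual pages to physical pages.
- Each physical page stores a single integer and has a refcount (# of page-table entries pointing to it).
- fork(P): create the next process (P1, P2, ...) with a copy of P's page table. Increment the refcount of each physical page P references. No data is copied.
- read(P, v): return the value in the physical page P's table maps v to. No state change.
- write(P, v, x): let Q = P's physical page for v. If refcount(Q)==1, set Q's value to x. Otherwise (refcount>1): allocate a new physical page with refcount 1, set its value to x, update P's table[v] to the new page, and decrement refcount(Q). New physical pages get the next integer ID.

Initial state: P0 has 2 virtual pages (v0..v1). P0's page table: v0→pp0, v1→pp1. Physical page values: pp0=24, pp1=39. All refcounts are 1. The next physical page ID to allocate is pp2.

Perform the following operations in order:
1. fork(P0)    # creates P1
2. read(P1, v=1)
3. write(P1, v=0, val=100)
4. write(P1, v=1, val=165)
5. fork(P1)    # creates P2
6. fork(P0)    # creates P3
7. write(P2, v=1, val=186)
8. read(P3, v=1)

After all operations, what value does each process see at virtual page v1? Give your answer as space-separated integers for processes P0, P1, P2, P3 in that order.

Answer: 39 165 186 39

Derivation:
Op 1: fork(P0) -> P1. 2 ppages; refcounts: pp0:2 pp1:2
Op 2: read(P1, v1) -> 39. No state change.
Op 3: write(P1, v0, 100). refcount(pp0)=2>1 -> COPY to pp2. 3 ppages; refcounts: pp0:1 pp1:2 pp2:1
Op 4: write(P1, v1, 165). refcount(pp1)=2>1 -> COPY to pp3. 4 ppages; refcounts: pp0:1 pp1:1 pp2:1 pp3:1
Op 5: fork(P1) -> P2. 4 ppages; refcounts: pp0:1 pp1:1 pp2:2 pp3:2
Op 6: fork(P0) -> P3. 4 ppages; refcounts: pp0:2 pp1:2 pp2:2 pp3:2
Op 7: write(P2, v1, 186). refcount(pp3)=2>1 -> COPY to pp4. 5 ppages; refcounts: pp0:2 pp1:2 pp2:2 pp3:1 pp4:1
Op 8: read(P3, v1) -> 39. No state change.
P0: v1 -> pp1 = 39
P1: v1 -> pp3 = 165
P2: v1 -> pp4 = 186
P3: v1 -> pp1 = 39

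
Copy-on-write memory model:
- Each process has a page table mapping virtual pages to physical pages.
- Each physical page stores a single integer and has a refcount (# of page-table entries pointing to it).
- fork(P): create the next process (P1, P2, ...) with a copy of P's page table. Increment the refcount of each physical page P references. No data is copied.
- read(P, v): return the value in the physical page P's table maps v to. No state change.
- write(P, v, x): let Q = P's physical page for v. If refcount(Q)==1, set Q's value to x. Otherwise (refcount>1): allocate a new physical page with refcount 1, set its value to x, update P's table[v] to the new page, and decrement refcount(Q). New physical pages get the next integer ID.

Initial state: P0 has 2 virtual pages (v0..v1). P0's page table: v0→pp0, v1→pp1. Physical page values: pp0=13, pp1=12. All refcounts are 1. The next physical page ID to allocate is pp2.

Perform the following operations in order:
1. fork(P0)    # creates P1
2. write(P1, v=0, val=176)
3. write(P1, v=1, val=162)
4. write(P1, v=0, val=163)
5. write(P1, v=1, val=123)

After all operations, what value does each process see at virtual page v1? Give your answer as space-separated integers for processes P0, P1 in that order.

Answer: 12 123

Derivation:
Op 1: fork(P0) -> P1. 2 ppages; refcounts: pp0:2 pp1:2
Op 2: write(P1, v0, 176). refcount(pp0)=2>1 -> COPY to pp2. 3 ppages; refcounts: pp0:1 pp1:2 pp2:1
Op 3: write(P1, v1, 162). refcount(pp1)=2>1 -> COPY to pp3. 4 ppages; refcounts: pp0:1 pp1:1 pp2:1 pp3:1
Op 4: write(P1, v0, 163). refcount(pp2)=1 -> write in place. 4 ppages; refcounts: pp0:1 pp1:1 pp2:1 pp3:1
Op 5: write(P1, v1, 123). refcount(pp3)=1 -> write in place. 4 ppages; refcounts: pp0:1 pp1:1 pp2:1 pp3:1
P0: v1 -> pp1 = 12
P1: v1 -> pp3 = 123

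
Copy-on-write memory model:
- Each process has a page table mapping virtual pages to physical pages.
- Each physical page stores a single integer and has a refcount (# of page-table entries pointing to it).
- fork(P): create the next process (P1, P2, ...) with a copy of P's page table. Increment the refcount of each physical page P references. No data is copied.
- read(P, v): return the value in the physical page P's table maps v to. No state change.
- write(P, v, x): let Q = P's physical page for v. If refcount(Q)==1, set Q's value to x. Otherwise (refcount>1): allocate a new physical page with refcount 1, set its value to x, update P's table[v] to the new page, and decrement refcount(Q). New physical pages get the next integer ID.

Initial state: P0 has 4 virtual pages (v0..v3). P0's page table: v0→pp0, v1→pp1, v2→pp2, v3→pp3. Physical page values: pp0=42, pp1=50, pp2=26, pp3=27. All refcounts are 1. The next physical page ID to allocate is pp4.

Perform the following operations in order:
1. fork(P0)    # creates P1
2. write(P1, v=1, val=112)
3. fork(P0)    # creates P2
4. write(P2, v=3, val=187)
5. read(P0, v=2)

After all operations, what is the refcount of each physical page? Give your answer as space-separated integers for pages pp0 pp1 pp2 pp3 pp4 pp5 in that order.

Answer: 3 2 3 2 1 1

Derivation:
Op 1: fork(P0) -> P1. 4 ppages; refcounts: pp0:2 pp1:2 pp2:2 pp3:2
Op 2: write(P1, v1, 112). refcount(pp1)=2>1 -> COPY to pp4. 5 ppages; refcounts: pp0:2 pp1:1 pp2:2 pp3:2 pp4:1
Op 3: fork(P0) -> P2. 5 ppages; refcounts: pp0:3 pp1:2 pp2:3 pp3:3 pp4:1
Op 4: write(P2, v3, 187). refcount(pp3)=3>1 -> COPY to pp5. 6 ppages; refcounts: pp0:3 pp1:2 pp2:3 pp3:2 pp4:1 pp5:1
Op 5: read(P0, v2) -> 26. No state change.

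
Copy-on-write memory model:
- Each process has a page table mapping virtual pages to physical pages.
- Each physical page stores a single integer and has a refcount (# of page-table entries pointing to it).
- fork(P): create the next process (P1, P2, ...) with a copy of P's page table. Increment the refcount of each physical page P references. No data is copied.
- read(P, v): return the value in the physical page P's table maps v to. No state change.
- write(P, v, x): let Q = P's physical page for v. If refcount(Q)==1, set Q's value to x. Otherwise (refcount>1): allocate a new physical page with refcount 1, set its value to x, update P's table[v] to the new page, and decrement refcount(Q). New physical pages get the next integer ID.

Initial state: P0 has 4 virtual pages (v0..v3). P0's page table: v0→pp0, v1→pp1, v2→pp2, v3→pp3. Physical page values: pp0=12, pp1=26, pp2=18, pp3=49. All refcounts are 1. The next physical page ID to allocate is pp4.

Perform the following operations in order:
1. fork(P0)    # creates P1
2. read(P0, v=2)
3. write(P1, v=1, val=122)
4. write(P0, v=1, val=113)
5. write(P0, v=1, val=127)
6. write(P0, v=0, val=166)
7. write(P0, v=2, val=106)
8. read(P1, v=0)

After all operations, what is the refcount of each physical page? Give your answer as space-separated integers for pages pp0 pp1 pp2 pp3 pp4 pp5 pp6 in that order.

Op 1: fork(P0) -> P1. 4 ppages; refcounts: pp0:2 pp1:2 pp2:2 pp3:2
Op 2: read(P0, v2) -> 18. No state change.
Op 3: write(P1, v1, 122). refcount(pp1)=2>1 -> COPY to pp4. 5 ppages; refcounts: pp0:2 pp1:1 pp2:2 pp3:2 pp4:1
Op 4: write(P0, v1, 113). refcount(pp1)=1 -> write in place. 5 ppages; refcounts: pp0:2 pp1:1 pp2:2 pp3:2 pp4:1
Op 5: write(P0, v1, 127). refcount(pp1)=1 -> write in place. 5 ppages; refcounts: pp0:2 pp1:1 pp2:2 pp3:2 pp4:1
Op 6: write(P0, v0, 166). refcount(pp0)=2>1 -> COPY to pp5. 6 ppages; refcounts: pp0:1 pp1:1 pp2:2 pp3:2 pp4:1 pp5:1
Op 7: write(P0, v2, 106). refcount(pp2)=2>1 -> COPY to pp6. 7 ppages; refcounts: pp0:1 pp1:1 pp2:1 pp3:2 pp4:1 pp5:1 pp6:1
Op 8: read(P1, v0) -> 12. No state change.

Answer: 1 1 1 2 1 1 1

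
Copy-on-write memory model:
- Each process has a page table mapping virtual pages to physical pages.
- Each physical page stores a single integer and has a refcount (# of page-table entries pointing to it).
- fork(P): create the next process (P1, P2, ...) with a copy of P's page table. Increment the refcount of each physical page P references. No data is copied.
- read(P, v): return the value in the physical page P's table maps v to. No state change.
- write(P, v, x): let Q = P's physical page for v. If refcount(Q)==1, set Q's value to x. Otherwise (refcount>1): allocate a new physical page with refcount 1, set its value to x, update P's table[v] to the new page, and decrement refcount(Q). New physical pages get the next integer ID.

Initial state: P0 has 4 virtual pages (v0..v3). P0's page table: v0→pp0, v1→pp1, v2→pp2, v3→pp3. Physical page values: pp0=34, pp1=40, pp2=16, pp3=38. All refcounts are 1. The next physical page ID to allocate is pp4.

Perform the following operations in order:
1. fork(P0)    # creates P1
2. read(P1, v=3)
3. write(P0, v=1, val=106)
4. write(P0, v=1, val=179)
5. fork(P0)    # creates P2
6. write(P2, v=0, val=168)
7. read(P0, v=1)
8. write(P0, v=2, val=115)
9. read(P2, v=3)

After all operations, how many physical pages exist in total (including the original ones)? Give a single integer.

Answer: 7

Derivation:
Op 1: fork(P0) -> P1. 4 ppages; refcounts: pp0:2 pp1:2 pp2:2 pp3:2
Op 2: read(P1, v3) -> 38. No state change.
Op 3: write(P0, v1, 106). refcount(pp1)=2>1 -> COPY to pp4. 5 ppages; refcounts: pp0:2 pp1:1 pp2:2 pp3:2 pp4:1
Op 4: write(P0, v1, 179). refcount(pp4)=1 -> write in place. 5 ppages; refcounts: pp0:2 pp1:1 pp2:2 pp3:2 pp4:1
Op 5: fork(P0) -> P2. 5 ppages; refcounts: pp0:3 pp1:1 pp2:3 pp3:3 pp4:2
Op 6: write(P2, v0, 168). refcount(pp0)=3>1 -> COPY to pp5. 6 ppages; refcounts: pp0:2 pp1:1 pp2:3 pp3:3 pp4:2 pp5:1
Op 7: read(P0, v1) -> 179. No state change.
Op 8: write(P0, v2, 115). refcount(pp2)=3>1 -> COPY to pp6. 7 ppages; refcounts: pp0:2 pp1:1 pp2:2 pp3:3 pp4:2 pp5:1 pp6:1
Op 9: read(P2, v3) -> 38. No state change.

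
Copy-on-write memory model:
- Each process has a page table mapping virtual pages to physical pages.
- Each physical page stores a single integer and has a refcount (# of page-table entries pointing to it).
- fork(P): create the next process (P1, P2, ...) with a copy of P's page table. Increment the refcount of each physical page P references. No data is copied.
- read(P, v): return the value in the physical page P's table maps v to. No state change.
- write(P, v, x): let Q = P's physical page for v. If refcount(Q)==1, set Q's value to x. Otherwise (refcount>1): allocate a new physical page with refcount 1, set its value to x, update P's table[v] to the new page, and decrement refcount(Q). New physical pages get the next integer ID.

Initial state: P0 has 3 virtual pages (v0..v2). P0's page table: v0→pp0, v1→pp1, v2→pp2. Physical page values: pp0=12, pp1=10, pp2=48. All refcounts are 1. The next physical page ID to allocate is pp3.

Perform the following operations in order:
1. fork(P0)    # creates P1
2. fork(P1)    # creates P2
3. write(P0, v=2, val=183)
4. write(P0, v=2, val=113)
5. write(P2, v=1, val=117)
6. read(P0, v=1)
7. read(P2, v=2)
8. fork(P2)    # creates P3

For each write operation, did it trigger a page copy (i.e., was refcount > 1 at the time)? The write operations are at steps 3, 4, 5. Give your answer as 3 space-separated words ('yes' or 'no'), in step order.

Op 1: fork(P0) -> P1. 3 ppages; refcounts: pp0:2 pp1:2 pp2:2
Op 2: fork(P1) -> P2. 3 ppages; refcounts: pp0:3 pp1:3 pp2:3
Op 3: write(P0, v2, 183). refcount(pp2)=3>1 -> COPY to pp3. 4 ppages; refcounts: pp0:3 pp1:3 pp2:2 pp3:1
Op 4: write(P0, v2, 113). refcount(pp3)=1 -> write in place. 4 ppages; refcounts: pp0:3 pp1:3 pp2:2 pp3:1
Op 5: write(P2, v1, 117). refcount(pp1)=3>1 -> COPY to pp4. 5 ppages; refcounts: pp0:3 pp1:2 pp2:2 pp3:1 pp4:1
Op 6: read(P0, v1) -> 10. No state change.
Op 7: read(P2, v2) -> 48. No state change.
Op 8: fork(P2) -> P3. 5 ppages; refcounts: pp0:4 pp1:2 pp2:3 pp3:1 pp4:2

yes no yes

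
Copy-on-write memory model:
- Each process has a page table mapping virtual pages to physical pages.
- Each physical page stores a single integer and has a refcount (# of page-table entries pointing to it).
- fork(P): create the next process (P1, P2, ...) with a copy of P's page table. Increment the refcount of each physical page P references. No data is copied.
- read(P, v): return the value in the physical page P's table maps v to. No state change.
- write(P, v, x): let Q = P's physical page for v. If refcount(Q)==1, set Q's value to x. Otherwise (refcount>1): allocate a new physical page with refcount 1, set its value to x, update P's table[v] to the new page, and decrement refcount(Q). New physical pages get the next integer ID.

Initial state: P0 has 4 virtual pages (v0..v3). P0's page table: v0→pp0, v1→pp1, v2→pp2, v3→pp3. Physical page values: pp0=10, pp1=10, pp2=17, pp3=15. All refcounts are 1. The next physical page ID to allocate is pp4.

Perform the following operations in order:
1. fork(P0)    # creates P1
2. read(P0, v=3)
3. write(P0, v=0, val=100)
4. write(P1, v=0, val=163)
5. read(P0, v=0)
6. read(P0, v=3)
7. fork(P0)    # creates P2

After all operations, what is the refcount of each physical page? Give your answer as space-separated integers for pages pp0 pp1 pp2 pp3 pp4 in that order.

Answer: 1 3 3 3 2

Derivation:
Op 1: fork(P0) -> P1. 4 ppages; refcounts: pp0:2 pp1:2 pp2:2 pp3:2
Op 2: read(P0, v3) -> 15. No state change.
Op 3: write(P0, v0, 100). refcount(pp0)=2>1 -> COPY to pp4. 5 ppages; refcounts: pp0:1 pp1:2 pp2:2 pp3:2 pp4:1
Op 4: write(P1, v0, 163). refcount(pp0)=1 -> write in place. 5 ppages; refcounts: pp0:1 pp1:2 pp2:2 pp3:2 pp4:1
Op 5: read(P0, v0) -> 100. No state change.
Op 6: read(P0, v3) -> 15. No state change.
Op 7: fork(P0) -> P2. 5 ppages; refcounts: pp0:1 pp1:3 pp2:3 pp3:3 pp4:2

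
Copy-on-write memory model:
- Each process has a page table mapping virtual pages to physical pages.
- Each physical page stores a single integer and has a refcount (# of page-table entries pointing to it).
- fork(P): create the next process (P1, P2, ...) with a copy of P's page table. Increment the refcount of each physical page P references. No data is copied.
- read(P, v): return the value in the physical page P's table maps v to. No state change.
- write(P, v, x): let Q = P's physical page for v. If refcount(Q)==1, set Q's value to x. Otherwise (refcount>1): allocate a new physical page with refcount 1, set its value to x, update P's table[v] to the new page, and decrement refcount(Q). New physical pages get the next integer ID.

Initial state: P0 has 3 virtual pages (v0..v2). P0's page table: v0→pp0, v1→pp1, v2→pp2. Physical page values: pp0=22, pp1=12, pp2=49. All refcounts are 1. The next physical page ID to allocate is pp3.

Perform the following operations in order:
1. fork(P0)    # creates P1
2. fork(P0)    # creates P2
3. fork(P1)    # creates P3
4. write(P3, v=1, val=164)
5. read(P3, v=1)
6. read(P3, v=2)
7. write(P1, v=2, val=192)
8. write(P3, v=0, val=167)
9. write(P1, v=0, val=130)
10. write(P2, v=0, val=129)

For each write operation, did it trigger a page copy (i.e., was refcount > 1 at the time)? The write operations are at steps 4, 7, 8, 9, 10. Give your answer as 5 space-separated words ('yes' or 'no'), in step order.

Op 1: fork(P0) -> P1. 3 ppages; refcounts: pp0:2 pp1:2 pp2:2
Op 2: fork(P0) -> P2. 3 ppages; refcounts: pp0:3 pp1:3 pp2:3
Op 3: fork(P1) -> P3. 3 ppages; refcounts: pp0:4 pp1:4 pp2:4
Op 4: write(P3, v1, 164). refcount(pp1)=4>1 -> COPY to pp3. 4 ppages; refcounts: pp0:4 pp1:3 pp2:4 pp3:1
Op 5: read(P3, v1) -> 164. No state change.
Op 6: read(P3, v2) -> 49. No state change.
Op 7: write(P1, v2, 192). refcount(pp2)=4>1 -> COPY to pp4. 5 ppages; refcounts: pp0:4 pp1:3 pp2:3 pp3:1 pp4:1
Op 8: write(P3, v0, 167). refcount(pp0)=4>1 -> COPY to pp5. 6 ppages; refcounts: pp0:3 pp1:3 pp2:3 pp3:1 pp4:1 pp5:1
Op 9: write(P1, v0, 130). refcount(pp0)=3>1 -> COPY to pp6. 7 ppages; refcounts: pp0:2 pp1:3 pp2:3 pp3:1 pp4:1 pp5:1 pp6:1
Op 10: write(P2, v0, 129). refcount(pp0)=2>1 -> COPY to pp7. 8 ppages; refcounts: pp0:1 pp1:3 pp2:3 pp3:1 pp4:1 pp5:1 pp6:1 pp7:1

yes yes yes yes yes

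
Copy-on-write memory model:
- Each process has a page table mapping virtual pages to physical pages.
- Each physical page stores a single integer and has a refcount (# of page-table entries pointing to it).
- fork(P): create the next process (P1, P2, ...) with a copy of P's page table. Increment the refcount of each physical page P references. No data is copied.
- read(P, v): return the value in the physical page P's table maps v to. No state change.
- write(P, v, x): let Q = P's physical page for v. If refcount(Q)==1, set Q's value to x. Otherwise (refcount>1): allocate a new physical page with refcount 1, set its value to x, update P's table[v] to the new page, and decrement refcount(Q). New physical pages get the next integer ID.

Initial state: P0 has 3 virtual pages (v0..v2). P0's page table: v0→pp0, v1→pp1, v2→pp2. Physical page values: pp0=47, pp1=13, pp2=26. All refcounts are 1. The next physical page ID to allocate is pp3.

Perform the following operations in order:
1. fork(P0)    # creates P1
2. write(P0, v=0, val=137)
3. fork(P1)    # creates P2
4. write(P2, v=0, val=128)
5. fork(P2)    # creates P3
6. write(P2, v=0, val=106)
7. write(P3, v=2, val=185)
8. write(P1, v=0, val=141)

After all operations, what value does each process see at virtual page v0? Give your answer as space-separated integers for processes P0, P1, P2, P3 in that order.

Op 1: fork(P0) -> P1. 3 ppages; refcounts: pp0:2 pp1:2 pp2:2
Op 2: write(P0, v0, 137). refcount(pp0)=2>1 -> COPY to pp3. 4 ppages; refcounts: pp0:1 pp1:2 pp2:2 pp3:1
Op 3: fork(P1) -> P2. 4 ppages; refcounts: pp0:2 pp1:3 pp2:3 pp3:1
Op 4: write(P2, v0, 128). refcount(pp0)=2>1 -> COPY to pp4. 5 ppages; refcounts: pp0:1 pp1:3 pp2:3 pp3:1 pp4:1
Op 5: fork(P2) -> P3. 5 ppages; refcounts: pp0:1 pp1:4 pp2:4 pp3:1 pp4:2
Op 6: write(P2, v0, 106). refcount(pp4)=2>1 -> COPY to pp5. 6 ppages; refcounts: pp0:1 pp1:4 pp2:4 pp3:1 pp4:1 pp5:1
Op 7: write(P3, v2, 185). refcount(pp2)=4>1 -> COPY to pp6. 7 ppages; refcounts: pp0:1 pp1:4 pp2:3 pp3:1 pp4:1 pp5:1 pp6:1
Op 8: write(P1, v0, 141). refcount(pp0)=1 -> write in place. 7 ppages; refcounts: pp0:1 pp1:4 pp2:3 pp3:1 pp4:1 pp5:1 pp6:1
P0: v0 -> pp3 = 137
P1: v0 -> pp0 = 141
P2: v0 -> pp5 = 106
P3: v0 -> pp4 = 128

Answer: 137 141 106 128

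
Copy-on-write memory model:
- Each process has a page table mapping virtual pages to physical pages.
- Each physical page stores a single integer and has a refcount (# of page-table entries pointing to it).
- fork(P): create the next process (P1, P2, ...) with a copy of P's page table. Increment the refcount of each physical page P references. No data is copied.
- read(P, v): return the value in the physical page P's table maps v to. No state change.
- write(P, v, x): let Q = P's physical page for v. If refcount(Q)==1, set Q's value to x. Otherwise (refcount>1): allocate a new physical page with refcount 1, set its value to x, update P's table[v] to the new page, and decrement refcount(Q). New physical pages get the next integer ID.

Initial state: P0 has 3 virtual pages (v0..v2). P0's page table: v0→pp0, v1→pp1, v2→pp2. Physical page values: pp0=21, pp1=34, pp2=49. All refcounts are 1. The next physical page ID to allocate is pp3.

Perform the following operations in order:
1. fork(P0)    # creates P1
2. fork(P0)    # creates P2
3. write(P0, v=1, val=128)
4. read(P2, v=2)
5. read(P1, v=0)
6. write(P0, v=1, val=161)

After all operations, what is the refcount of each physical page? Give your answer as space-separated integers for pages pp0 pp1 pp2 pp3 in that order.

Answer: 3 2 3 1

Derivation:
Op 1: fork(P0) -> P1. 3 ppages; refcounts: pp0:2 pp1:2 pp2:2
Op 2: fork(P0) -> P2. 3 ppages; refcounts: pp0:3 pp1:3 pp2:3
Op 3: write(P0, v1, 128). refcount(pp1)=3>1 -> COPY to pp3. 4 ppages; refcounts: pp0:3 pp1:2 pp2:3 pp3:1
Op 4: read(P2, v2) -> 49. No state change.
Op 5: read(P1, v0) -> 21. No state change.
Op 6: write(P0, v1, 161). refcount(pp3)=1 -> write in place. 4 ppages; refcounts: pp0:3 pp1:2 pp2:3 pp3:1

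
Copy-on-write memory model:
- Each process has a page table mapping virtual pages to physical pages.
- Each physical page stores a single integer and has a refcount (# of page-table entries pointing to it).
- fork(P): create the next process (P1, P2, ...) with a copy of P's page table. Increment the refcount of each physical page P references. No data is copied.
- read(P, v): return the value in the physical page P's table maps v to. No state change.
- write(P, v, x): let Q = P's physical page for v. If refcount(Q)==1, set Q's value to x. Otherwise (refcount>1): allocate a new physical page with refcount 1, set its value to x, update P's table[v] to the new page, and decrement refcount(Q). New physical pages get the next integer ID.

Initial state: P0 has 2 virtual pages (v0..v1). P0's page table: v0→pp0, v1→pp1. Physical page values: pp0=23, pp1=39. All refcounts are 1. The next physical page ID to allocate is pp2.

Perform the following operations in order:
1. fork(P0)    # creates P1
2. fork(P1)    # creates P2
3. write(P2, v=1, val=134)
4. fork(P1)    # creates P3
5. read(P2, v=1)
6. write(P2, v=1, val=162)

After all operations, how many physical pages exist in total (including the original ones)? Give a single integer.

Answer: 3

Derivation:
Op 1: fork(P0) -> P1. 2 ppages; refcounts: pp0:2 pp1:2
Op 2: fork(P1) -> P2. 2 ppages; refcounts: pp0:3 pp1:3
Op 3: write(P2, v1, 134). refcount(pp1)=3>1 -> COPY to pp2. 3 ppages; refcounts: pp0:3 pp1:2 pp2:1
Op 4: fork(P1) -> P3. 3 ppages; refcounts: pp0:4 pp1:3 pp2:1
Op 5: read(P2, v1) -> 134. No state change.
Op 6: write(P2, v1, 162). refcount(pp2)=1 -> write in place. 3 ppages; refcounts: pp0:4 pp1:3 pp2:1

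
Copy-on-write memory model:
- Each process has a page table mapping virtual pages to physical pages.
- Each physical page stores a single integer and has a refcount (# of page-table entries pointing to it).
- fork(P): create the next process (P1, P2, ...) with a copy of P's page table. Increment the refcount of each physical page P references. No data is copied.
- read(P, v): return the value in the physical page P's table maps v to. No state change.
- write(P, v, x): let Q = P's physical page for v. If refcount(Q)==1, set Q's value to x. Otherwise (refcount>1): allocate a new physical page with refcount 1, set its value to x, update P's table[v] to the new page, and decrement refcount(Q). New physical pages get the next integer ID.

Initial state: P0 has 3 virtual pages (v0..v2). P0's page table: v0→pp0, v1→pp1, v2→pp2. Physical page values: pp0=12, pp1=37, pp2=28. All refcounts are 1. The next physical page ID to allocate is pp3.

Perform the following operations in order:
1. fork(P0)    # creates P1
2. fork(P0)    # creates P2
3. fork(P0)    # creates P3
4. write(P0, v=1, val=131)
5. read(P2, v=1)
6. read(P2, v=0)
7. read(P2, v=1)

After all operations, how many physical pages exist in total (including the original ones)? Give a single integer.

Op 1: fork(P0) -> P1. 3 ppages; refcounts: pp0:2 pp1:2 pp2:2
Op 2: fork(P0) -> P2. 3 ppages; refcounts: pp0:3 pp1:3 pp2:3
Op 3: fork(P0) -> P3. 3 ppages; refcounts: pp0:4 pp1:4 pp2:4
Op 4: write(P0, v1, 131). refcount(pp1)=4>1 -> COPY to pp3. 4 ppages; refcounts: pp0:4 pp1:3 pp2:4 pp3:1
Op 5: read(P2, v1) -> 37. No state change.
Op 6: read(P2, v0) -> 12. No state change.
Op 7: read(P2, v1) -> 37. No state change.

Answer: 4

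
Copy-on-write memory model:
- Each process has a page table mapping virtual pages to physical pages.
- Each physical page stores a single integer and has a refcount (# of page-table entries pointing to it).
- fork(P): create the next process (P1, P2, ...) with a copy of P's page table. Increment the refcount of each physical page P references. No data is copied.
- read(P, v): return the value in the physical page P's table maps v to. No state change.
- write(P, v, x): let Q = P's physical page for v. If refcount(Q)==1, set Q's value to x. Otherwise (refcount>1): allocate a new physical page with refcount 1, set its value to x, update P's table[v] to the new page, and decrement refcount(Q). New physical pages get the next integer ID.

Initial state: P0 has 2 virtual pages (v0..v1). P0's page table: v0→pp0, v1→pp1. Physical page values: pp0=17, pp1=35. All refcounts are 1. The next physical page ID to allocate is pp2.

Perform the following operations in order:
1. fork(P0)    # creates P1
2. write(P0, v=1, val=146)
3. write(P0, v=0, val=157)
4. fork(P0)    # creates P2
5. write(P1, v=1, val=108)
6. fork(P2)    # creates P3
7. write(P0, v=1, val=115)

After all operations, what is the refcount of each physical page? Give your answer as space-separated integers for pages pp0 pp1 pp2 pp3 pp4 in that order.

Op 1: fork(P0) -> P1. 2 ppages; refcounts: pp0:2 pp1:2
Op 2: write(P0, v1, 146). refcount(pp1)=2>1 -> COPY to pp2. 3 ppages; refcounts: pp0:2 pp1:1 pp2:1
Op 3: write(P0, v0, 157). refcount(pp0)=2>1 -> COPY to pp3. 4 ppages; refcounts: pp0:1 pp1:1 pp2:1 pp3:1
Op 4: fork(P0) -> P2. 4 ppages; refcounts: pp0:1 pp1:1 pp2:2 pp3:2
Op 5: write(P1, v1, 108). refcount(pp1)=1 -> write in place. 4 ppages; refcounts: pp0:1 pp1:1 pp2:2 pp3:2
Op 6: fork(P2) -> P3. 4 ppages; refcounts: pp0:1 pp1:1 pp2:3 pp3:3
Op 7: write(P0, v1, 115). refcount(pp2)=3>1 -> COPY to pp4. 5 ppages; refcounts: pp0:1 pp1:1 pp2:2 pp3:3 pp4:1

Answer: 1 1 2 3 1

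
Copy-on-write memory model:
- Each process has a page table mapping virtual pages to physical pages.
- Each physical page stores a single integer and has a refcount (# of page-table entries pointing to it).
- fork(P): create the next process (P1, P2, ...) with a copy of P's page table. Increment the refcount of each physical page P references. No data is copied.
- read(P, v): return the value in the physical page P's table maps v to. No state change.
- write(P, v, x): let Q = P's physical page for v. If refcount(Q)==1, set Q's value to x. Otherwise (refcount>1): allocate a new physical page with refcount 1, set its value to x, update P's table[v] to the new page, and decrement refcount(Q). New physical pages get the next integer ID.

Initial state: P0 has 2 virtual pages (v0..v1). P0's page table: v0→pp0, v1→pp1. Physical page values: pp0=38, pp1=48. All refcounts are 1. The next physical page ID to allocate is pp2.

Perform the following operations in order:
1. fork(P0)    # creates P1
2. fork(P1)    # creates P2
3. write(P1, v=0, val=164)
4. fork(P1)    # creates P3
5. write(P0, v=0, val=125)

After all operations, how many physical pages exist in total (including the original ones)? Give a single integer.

Answer: 4

Derivation:
Op 1: fork(P0) -> P1. 2 ppages; refcounts: pp0:2 pp1:2
Op 2: fork(P1) -> P2. 2 ppages; refcounts: pp0:3 pp1:3
Op 3: write(P1, v0, 164). refcount(pp0)=3>1 -> COPY to pp2. 3 ppages; refcounts: pp0:2 pp1:3 pp2:1
Op 4: fork(P1) -> P3. 3 ppages; refcounts: pp0:2 pp1:4 pp2:2
Op 5: write(P0, v0, 125). refcount(pp0)=2>1 -> COPY to pp3. 4 ppages; refcounts: pp0:1 pp1:4 pp2:2 pp3:1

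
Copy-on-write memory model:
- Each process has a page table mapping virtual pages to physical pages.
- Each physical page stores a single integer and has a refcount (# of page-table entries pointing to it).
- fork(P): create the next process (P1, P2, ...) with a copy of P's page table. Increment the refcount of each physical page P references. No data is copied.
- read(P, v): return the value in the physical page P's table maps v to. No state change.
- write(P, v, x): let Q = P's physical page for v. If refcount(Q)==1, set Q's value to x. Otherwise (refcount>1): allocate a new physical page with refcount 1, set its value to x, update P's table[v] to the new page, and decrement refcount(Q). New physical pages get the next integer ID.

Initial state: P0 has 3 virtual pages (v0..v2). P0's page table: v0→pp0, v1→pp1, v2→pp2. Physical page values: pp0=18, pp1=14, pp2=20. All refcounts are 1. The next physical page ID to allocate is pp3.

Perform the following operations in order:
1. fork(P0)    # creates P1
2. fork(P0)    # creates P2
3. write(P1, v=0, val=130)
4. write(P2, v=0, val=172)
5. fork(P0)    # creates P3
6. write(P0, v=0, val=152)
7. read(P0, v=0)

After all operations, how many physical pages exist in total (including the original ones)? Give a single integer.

Op 1: fork(P0) -> P1. 3 ppages; refcounts: pp0:2 pp1:2 pp2:2
Op 2: fork(P0) -> P2. 3 ppages; refcounts: pp0:3 pp1:3 pp2:3
Op 3: write(P1, v0, 130). refcount(pp0)=3>1 -> COPY to pp3. 4 ppages; refcounts: pp0:2 pp1:3 pp2:3 pp3:1
Op 4: write(P2, v0, 172). refcount(pp0)=2>1 -> COPY to pp4. 5 ppages; refcounts: pp0:1 pp1:3 pp2:3 pp3:1 pp4:1
Op 5: fork(P0) -> P3. 5 ppages; refcounts: pp0:2 pp1:4 pp2:4 pp3:1 pp4:1
Op 6: write(P0, v0, 152). refcount(pp0)=2>1 -> COPY to pp5. 6 ppages; refcounts: pp0:1 pp1:4 pp2:4 pp3:1 pp4:1 pp5:1
Op 7: read(P0, v0) -> 152. No state change.

Answer: 6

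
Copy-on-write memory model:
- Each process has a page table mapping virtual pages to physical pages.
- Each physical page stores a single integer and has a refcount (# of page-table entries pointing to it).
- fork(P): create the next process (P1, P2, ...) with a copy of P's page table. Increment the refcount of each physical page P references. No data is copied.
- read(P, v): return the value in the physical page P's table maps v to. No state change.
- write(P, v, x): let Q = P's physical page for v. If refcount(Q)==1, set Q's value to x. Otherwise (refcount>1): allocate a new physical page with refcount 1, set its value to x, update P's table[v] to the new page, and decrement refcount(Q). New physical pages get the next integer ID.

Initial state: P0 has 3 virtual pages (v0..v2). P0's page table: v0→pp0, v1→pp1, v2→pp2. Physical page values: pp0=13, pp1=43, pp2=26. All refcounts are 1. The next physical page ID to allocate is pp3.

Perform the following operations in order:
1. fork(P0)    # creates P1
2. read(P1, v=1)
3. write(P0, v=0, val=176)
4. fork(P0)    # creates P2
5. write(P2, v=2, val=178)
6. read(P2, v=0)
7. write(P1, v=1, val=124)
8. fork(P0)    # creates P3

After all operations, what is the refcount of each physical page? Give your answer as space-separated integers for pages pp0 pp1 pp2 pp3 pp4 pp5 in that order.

Answer: 1 3 3 3 1 1

Derivation:
Op 1: fork(P0) -> P1. 3 ppages; refcounts: pp0:2 pp1:2 pp2:2
Op 2: read(P1, v1) -> 43. No state change.
Op 3: write(P0, v0, 176). refcount(pp0)=2>1 -> COPY to pp3. 4 ppages; refcounts: pp0:1 pp1:2 pp2:2 pp3:1
Op 4: fork(P0) -> P2. 4 ppages; refcounts: pp0:1 pp1:3 pp2:3 pp3:2
Op 5: write(P2, v2, 178). refcount(pp2)=3>1 -> COPY to pp4. 5 ppages; refcounts: pp0:1 pp1:3 pp2:2 pp3:2 pp4:1
Op 6: read(P2, v0) -> 176. No state change.
Op 7: write(P1, v1, 124). refcount(pp1)=3>1 -> COPY to pp5. 6 ppages; refcounts: pp0:1 pp1:2 pp2:2 pp3:2 pp4:1 pp5:1
Op 8: fork(P0) -> P3. 6 ppages; refcounts: pp0:1 pp1:3 pp2:3 pp3:3 pp4:1 pp5:1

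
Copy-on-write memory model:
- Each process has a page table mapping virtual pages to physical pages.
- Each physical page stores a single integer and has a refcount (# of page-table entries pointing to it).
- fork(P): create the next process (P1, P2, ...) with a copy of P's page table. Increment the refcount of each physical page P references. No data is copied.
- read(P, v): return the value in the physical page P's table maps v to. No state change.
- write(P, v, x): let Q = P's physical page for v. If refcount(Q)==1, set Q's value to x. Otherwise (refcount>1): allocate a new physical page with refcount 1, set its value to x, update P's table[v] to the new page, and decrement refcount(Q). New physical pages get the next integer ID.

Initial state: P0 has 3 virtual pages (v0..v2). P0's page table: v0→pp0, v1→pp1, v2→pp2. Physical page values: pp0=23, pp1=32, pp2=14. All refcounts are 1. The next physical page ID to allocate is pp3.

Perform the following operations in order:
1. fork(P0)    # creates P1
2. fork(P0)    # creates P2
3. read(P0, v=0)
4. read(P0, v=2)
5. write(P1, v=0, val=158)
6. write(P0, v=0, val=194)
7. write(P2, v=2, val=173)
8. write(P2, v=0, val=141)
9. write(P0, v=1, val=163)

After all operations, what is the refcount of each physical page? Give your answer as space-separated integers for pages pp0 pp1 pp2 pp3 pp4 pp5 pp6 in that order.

Answer: 1 2 2 1 1 1 1

Derivation:
Op 1: fork(P0) -> P1. 3 ppages; refcounts: pp0:2 pp1:2 pp2:2
Op 2: fork(P0) -> P2. 3 ppages; refcounts: pp0:3 pp1:3 pp2:3
Op 3: read(P0, v0) -> 23. No state change.
Op 4: read(P0, v2) -> 14. No state change.
Op 5: write(P1, v0, 158). refcount(pp0)=3>1 -> COPY to pp3. 4 ppages; refcounts: pp0:2 pp1:3 pp2:3 pp3:1
Op 6: write(P0, v0, 194). refcount(pp0)=2>1 -> COPY to pp4. 5 ppages; refcounts: pp0:1 pp1:3 pp2:3 pp3:1 pp4:1
Op 7: write(P2, v2, 173). refcount(pp2)=3>1 -> COPY to pp5. 6 ppages; refcounts: pp0:1 pp1:3 pp2:2 pp3:1 pp4:1 pp5:1
Op 8: write(P2, v0, 141). refcount(pp0)=1 -> write in place. 6 ppages; refcounts: pp0:1 pp1:3 pp2:2 pp3:1 pp4:1 pp5:1
Op 9: write(P0, v1, 163). refcount(pp1)=3>1 -> COPY to pp6. 7 ppages; refcounts: pp0:1 pp1:2 pp2:2 pp3:1 pp4:1 pp5:1 pp6:1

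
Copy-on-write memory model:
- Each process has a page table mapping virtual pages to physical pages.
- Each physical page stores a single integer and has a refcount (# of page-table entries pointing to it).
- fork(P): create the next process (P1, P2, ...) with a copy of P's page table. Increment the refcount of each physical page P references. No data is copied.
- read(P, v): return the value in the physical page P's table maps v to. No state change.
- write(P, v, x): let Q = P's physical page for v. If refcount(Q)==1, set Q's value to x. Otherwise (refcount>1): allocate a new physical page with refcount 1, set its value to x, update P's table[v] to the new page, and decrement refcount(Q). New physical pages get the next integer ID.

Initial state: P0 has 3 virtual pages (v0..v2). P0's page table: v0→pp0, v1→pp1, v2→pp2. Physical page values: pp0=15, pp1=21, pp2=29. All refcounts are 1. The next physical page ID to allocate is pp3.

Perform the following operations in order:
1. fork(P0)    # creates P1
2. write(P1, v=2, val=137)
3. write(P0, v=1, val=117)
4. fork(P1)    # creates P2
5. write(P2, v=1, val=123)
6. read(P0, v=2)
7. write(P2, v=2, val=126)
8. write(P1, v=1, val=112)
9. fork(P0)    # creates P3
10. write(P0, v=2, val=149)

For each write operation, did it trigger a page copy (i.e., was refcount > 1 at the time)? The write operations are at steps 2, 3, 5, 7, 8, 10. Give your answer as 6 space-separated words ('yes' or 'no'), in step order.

Op 1: fork(P0) -> P1. 3 ppages; refcounts: pp0:2 pp1:2 pp2:2
Op 2: write(P1, v2, 137). refcount(pp2)=2>1 -> COPY to pp3. 4 ppages; refcounts: pp0:2 pp1:2 pp2:1 pp3:1
Op 3: write(P0, v1, 117). refcount(pp1)=2>1 -> COPY to pp4. 5 ppages; refcounts: pp0:2 pp1:1 pp2:1 pp3:1 pp4:1
Op 4: fork(P1) -> P2. 5 ppages; refcounts: pp0:3 pp1:2 pp2:1 pp3:2 pp4:1
Op 5: write(P2, v1, 123). refcount(pp1)=2>1 -> COPY to pp5. 6 ppages; refcounts: pp0:3 pp1:1 pp2:1 pp3:2 pp4:1 pp5:1
Op 6: read(P0, v2) -> 29. No state change.
Op 7: write(P2, v2, 126). refcount(pp3)=2>1 -> COPY to pp6. 7 ppages; refcounts: pp0:3 pp1:1 pp2:1 pp3:1 pp4:1 pp5:1 pp6:1
Op 8: write(P1, v1, 112). refcount(pp1)=1 -> write in place. 7 ppages; refcounts: pp0:3 pp1:1 pp2:1 pp3:1 pp4:1 pp5:1 pp6:1
Op 9: fork(P0) -> P3. 7 ppages; refcounts: pp0:4 pp1:1 pp2:2 pp3:1 pp4:2 pp5:1 pp6:1
Op 10: write(P0, v2, 149). refcount(pp2)=2>1 -> COPY to pp7. 8 ppages; refcounts: pp0:4 pp1:1 pp2:1 pp3:1 pp4:2 pp5:1 pp6:1 pp7:1

yes yes yes yes no yes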